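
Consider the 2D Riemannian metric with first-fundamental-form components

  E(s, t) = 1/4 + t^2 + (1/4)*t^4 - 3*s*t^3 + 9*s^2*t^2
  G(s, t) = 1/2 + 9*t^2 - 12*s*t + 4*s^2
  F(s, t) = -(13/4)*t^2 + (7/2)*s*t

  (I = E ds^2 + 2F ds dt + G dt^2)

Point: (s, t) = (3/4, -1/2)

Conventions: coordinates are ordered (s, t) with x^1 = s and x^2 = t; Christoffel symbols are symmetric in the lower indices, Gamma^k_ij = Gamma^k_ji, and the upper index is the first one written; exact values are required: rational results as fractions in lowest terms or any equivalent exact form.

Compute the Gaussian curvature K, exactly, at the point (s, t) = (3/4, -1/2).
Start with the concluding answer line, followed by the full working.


Answer: K = 183952/931225

E = 33/16, F = -17/8, G = 19/2, EG - F^2 = 965/64 at the point
E_s = 15/4, E_t = -63/8, F_s = -7/4, F_t = 47/8, G_s = 12, G_t = -18
E_tt = 157/8, F_st = 7/2, G_ss = 8
K follows from Brioschi's formula, (det M1 - det M2)/(EG - F^2)^2.
M1 = [[-E_tt/2 + F_st - G_ss/2, E_s/2, F_s - E_t/2], [F_t - G_s/2, E, F], [G_t/2, F, G]] = [[-165/16, 15/8, 35/16], [-1/8, 33/16, -17/8], [-9, -17/8, 19/2]]; det M1 = -39025/512
M2 = [[0, E_t/2, G_s/2], [E_t/2, E, F], [G_s/2, F, G]] = [[0, -63/16, 6], [-63/16, 33/16, -17/8], [6, -17/8, 19/2]]; det M2 = -62019/512
det M1 - det M2 = 11497/256; K = 11497/256 / (965/64)^2 = 183952/931225


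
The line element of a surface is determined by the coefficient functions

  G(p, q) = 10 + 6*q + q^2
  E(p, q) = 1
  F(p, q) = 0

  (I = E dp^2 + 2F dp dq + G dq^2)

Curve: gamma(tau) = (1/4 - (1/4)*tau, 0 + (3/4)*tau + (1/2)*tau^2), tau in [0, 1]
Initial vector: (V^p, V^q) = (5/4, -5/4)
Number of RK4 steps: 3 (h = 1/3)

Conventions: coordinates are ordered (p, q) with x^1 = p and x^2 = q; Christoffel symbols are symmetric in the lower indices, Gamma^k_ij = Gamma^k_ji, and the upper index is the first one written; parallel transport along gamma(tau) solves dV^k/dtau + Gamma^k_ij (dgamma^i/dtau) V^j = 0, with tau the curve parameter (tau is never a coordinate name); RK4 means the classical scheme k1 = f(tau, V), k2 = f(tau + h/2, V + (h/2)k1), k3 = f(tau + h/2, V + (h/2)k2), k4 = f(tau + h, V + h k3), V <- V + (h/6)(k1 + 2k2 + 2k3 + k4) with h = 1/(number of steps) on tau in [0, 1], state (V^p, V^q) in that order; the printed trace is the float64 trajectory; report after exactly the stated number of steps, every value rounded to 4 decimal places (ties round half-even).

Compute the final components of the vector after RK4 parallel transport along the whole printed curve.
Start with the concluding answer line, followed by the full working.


Answer: V^p = 1.2500, V^q = -0.9054

gamma'(tau) = (-1/4, 3/4 + tau); f(tau, V)^k = -Gamma^k_ij(gamma(tau)) gamma'^i(tau) V^j; h = 1/3; intermediate values shown to 6 dp
curve data and Christoffel symbols at the stage parameters:
  tau = 0.000000: gamma = (0.250000, 0.000000), gamma' = (-0.250000, 0.750000); Gamma_ppp = 0.000000, Gamma_ppq = 0.000000, Gamma_pqq = 0.000000, Gamma_qpp = 0.000000, Gamma_qpq = 0.000000, Gamma_qqq = 0.300000
  tau = 0.166667: gamma = (0.208333, 0.138889), gamma' = (-0.250000, 0.916667); Gamma_ppp = 0.000000, Gamma_ppq = 0.000000, Gamma_pqq = 0.000000, Gamma_qpp = 0.000000, Gamma_qpq = 0.000000, Gamma_qqq = 0.289229
  tau = 0.333333: gamma = (0.166667, 0.305556), gamma' = (-0.250000, 1.083333); Gamma_ppp = 0.000000, Gamma_ppq = 0.000000, Gamma_pqq = 0.000000, Gamma_qpp = 0.000000, Gamma_qpq = 0.000000, Gamma_qqq = 0.277156
  tau = 0.500000: gamma = (0.125000, 0.500000), gamma' = (-0.250000, 1.250000); Gamma_ppp = 0.000000, Gamma_ppq = 0.000000, Gamma_pqq = 0.000000, Gamma_qpp = 0.000000, Gamma_qpq = 0.000000, Gamma_qqq = 0.264151
  tau = 0.666667: gamma = (0.083333, 0.722222), gamma' = (-0.250000, 1.416667); Gamma_ppp = 0.000000, Gamma_ppq = 0.000000, Gamma_pqq = 0.000000, Gamma_qpp = 0.000000, Gamma_qpq = 0.000000, Gamma_qqq = 0.250571
  tau = 0.833333: gamma = (0.041667, 0.972222), gamma' = (-0.250000, 1.583333); Gamma_ppp = 0.000000, Gamma_ppq = 0.000000, Gamma_pqq = 0.000000, Gamma_qpp = 0.000000, Gamma_qpq = 0.000000, Gamma_qqq = 0.236744
  tau = 1.000000: gamma = (0.000000, 1.250000), gamma' = (-0.250000, 1.750000); Gamma_ppp = 0.000000, Gamma_ppq = 0.000000, Gamma_pqq = 0.000000, Gamma_qpp = 0.000000, Gamma_qpq = 0.000000, Gamma_qqq = 0.222951
step 0: V^p = 1.2500, V^q = -1.2500
step 1: k1 = (0.000000, 0.281250), k2 = (0.000000, 0.318980), k3 = (0.000000, 0.317313), k4 = (0.000000, 0.343557); V <- V + (h/6)(k1 + 2k2 + 2k3 + k4): V^p = 1.2500, V^q = -1.1446
step 2: k1 = (0.000000, 0.343666), k2 = (0.000000, 0.359018), k3 = (0.000000, 0.358173), k4 = (0.000000, 0.363921); V <- V + (h/6)(k1 + 2k2 + 2k3 + k4): V^p = 1.2500, V^q = -1.0256
step 3: k1 = (0.000000, 0.364060), k2 = (0.000000, 0.361693), k3 = (0.000000, 0.361841), k4 = (0.000000, 0.353090); V <- V + (h/6)(k1 + 2k2 + 2k3 + k4): V^p = 1.2500, V^q = -0.9054


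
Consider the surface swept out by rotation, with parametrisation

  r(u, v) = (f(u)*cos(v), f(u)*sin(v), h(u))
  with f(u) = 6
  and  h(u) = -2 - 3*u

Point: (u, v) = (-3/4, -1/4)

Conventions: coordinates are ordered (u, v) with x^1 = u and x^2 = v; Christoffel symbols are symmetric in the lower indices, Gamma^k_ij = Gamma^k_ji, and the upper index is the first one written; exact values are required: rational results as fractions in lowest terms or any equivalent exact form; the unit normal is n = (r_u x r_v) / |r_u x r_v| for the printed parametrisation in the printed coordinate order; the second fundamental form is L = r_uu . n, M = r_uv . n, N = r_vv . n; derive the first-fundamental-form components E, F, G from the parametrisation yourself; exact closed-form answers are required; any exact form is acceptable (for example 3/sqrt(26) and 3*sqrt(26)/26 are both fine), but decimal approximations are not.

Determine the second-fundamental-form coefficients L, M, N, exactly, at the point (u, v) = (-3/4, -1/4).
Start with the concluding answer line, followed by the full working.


Answer: L = 0, M = 0, N = -6

f = 6, f' = 0, f'' = 0, h' = -3, h'' = 0
E = 9, F = 0, G = 36; answer radicand W^2 = 9
unnormalised second-form numerators: l = 0, m = 0, n = -18; L = l/sqrt(9), and similarly M = m/sqrt(W^2), N = n/sqrt(W^2)


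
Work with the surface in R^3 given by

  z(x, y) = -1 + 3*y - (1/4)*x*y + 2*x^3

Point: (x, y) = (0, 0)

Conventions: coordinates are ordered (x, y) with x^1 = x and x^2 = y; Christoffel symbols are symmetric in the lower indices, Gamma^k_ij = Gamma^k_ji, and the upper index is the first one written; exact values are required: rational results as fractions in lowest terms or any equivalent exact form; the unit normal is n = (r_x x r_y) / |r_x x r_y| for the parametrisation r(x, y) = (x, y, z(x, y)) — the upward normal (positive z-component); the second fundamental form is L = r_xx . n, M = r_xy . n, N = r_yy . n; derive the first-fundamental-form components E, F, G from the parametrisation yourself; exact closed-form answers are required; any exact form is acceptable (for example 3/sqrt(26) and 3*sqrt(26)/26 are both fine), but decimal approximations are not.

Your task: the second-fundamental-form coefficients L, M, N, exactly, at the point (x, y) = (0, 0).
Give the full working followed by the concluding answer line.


z_x = 0, z_y = 3, z_xx = 0, z_xy = -1/4, z_yy = 0
E = 1, F = 0, G = 10; answer radicand W^2 = 10
unnormalised second-form numerators: l = 0, m = -1/4, n = 0; L = l/sqrt(10), and similarly M = m/sqrt(W^2), N = n/sqrt(W^2)

Answer: L = 0, M = -sqrt(10)/40, N = 0


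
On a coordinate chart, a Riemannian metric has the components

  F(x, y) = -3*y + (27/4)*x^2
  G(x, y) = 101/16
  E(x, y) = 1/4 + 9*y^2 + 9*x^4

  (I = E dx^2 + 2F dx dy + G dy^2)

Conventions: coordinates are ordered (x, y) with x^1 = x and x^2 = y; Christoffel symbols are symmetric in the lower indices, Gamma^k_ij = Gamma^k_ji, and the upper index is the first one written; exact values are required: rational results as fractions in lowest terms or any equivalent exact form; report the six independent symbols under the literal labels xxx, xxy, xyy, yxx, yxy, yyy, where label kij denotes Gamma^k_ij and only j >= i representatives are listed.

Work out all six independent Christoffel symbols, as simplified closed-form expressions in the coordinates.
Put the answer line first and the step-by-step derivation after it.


Answer: Gamma_xxx = (1440*x^3 + 3888*x^2*y + 2592*x*y - 1728*y^2)/(720*x^4 + 2592*x^2*y + 3060*y^2 + 101), Gamma_xxy = 3636*y/(720*x^4 + 2592*x^2*y + 3060*y^2 + 101), Gamma_xyy = -1212/(720*x^4 + 2592*x^2*y + 3060*y^2 + 101), Gamma_yxx = (-5184*x^4*y + 3456*x^3*y + 7776*x*y^2 + 216*x - 5184*y^3 - 144*y)/(720*x^4 + 2592*x^2*y + 3060*y^2 + 101), Gamma_yxy = (-3888*x^2*y + 1728*y^2)/(720*x^4 + 2592*x^2*y + 3060*y^2 + 101), Gamma_yyy = (1296*x^2 - 576*y)/(720*x^4 + 2592*x^2*y + 3060*y^2 + 101)

E = 1/4 + 9*y^2 + 9*x^4; F = -3*y + (27/4)*x^2; G = 101/16
Gamma^k_ij = (1/2) g^{kl} (d_i g_jl + d_j g_il - d_l g_ij), with g^inv = (1/(EG-F^2)) [[G, -F], [-F, E]]
first partials: E_x = 36*x^3, E_y = 18*y, F_x = (27/2)*x, F_y = -3, G_x = 0, G_y = 0
D = EG - F^2 = 101/64 + (765/16)*y^2 + (81/2)*x^2*y + (45/4)*x^4
expanded: Gamma^x_xx = (G E_x - 2F F_x + F E_y)/(2D), Gamma^x_xy = (G E_y - F G_x)/(2D), Gamma^x_yy = (2G F_y - G G_x - F G_y)/(2D), Gamma^y_xx = (2E F_x - E E_y - F E_x)/(2D), Gamma^y_xy = (E G_x - F E_y)/(2D), Gamma^y_yy = (E G_y - 2F F_y + F G_x)/(2D); substitute and cancel common factors


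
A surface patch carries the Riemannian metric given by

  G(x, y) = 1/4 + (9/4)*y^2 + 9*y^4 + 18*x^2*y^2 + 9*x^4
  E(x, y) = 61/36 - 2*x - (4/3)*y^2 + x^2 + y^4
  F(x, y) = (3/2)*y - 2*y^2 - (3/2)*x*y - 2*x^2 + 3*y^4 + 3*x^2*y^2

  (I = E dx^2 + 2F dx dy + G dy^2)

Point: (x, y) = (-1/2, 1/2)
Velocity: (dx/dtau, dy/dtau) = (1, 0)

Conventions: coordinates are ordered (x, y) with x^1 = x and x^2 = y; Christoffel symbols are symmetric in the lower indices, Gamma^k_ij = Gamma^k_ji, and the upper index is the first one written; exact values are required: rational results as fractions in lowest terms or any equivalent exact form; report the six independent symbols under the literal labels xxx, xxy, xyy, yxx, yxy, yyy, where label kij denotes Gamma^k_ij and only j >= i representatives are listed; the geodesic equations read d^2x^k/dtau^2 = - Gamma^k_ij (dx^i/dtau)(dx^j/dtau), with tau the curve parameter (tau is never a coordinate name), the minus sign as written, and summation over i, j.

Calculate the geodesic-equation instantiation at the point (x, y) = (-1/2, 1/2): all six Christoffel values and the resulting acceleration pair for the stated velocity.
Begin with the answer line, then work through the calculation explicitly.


Answer: Gamma_xxx = -11640/18289, Gamma_xxy = 2244/18289, Gamma_xyy = 42912/18289, Gamma_yxx = 22124/54867, Gamma_yxy = -27240/18289, Gamma_yyy = 26586/18289; accelerations (d^2x/dtau^2, d^2y/dtau^2) = (11640/18289, -22124/54867)

E = 385/144, F = 1/2, G = 49/16 at the point
E_x = -3, E_y = -5/6, F_x = 1/2, F_y = 5/2, G_x = -9, G_y = 45/4
EG - F^2 = 18289/2304;  g^inv = (2304/18289) * [[49/16, -1/2], [-1/2, 385/144]]
first-kind symbols [ij,l] = (1/2)(d_i g_jl + d_j g_il - d_l g_ij): [xx,x] = E_x/2 = -3/2, [xx,y] = F_x - E_y/2 = 11/12, [xy,x] = E_y/2 = -5/12, [xy,y] = G_x/2 = -9/2, [yy,x] = F_y - G_x/2 = 7, [yy,y] = G_y/2 = 45/8
Gamma^x_ij = (G*[ij,x] - F*[ij,y])/(EG - F^2), Gamma^y_ij = (E*[ij,y] - F*[ij,x])/(EG - F^2)
Gamma_xxx = -11640/18289, Gamma_xxy = 2244/18289, Gamma_xyy = 42912/18289, Gamma_yxx = 22124/54867, Gamma_yxy = -27240/18289, Gamma_yyy = 26586/18289
d^2x/dtau^2 = -(Gamma_xxx*(1)^2 + 2*Gamma_xxy*(1)*(0) + Gamma_xyy*(0)^2) = 11640/18289
d^2y/dtau^2 = -(Gamma_yxx*(1)^2 + 2*Gamma_yxy*(1)*(0) + Gamma_yyy*(0)^2) = -22124/54867


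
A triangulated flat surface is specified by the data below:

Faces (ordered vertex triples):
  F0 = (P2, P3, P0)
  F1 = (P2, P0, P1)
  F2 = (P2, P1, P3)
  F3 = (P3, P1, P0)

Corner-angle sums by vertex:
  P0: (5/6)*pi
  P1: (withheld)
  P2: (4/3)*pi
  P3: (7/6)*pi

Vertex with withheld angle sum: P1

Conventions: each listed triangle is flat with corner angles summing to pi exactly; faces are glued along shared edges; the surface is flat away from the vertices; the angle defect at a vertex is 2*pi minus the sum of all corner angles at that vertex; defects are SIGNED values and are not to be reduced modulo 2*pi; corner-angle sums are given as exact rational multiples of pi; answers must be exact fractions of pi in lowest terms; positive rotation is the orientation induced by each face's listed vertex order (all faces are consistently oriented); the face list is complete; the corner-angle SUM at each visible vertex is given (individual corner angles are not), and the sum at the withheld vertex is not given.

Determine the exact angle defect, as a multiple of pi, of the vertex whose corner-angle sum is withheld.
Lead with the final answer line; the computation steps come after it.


Answer: defect(P1) = (4/3)*pi

V = 4, E = 6, F = 4; chi = V - E + F = 2
Gauss-Bonnet: total defect = 2*pi*chi = 4*pi; visible defects sum to (8/3)*pi


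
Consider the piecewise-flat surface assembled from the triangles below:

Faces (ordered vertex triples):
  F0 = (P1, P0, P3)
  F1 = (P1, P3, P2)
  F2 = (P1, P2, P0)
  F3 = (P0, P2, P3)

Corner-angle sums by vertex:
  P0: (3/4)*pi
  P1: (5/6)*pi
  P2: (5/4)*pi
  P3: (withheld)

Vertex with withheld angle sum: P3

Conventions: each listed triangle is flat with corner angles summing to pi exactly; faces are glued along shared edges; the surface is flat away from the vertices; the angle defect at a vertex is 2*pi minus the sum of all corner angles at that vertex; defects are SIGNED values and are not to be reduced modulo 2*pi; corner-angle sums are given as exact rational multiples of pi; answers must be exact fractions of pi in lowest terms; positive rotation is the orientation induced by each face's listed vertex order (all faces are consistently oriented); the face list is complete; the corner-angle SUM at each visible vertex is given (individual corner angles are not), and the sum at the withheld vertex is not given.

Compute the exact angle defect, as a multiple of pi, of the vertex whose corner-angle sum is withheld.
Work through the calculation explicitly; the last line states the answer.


V = 4, E = 6, F = 4; chi = V - E + F = 2
Gauss-Bonnet: total defect = 2*pi*chi = 4*pi; visible defects sum to (19/6)*pi

Answer: defect(P3) = (5/6)*pi


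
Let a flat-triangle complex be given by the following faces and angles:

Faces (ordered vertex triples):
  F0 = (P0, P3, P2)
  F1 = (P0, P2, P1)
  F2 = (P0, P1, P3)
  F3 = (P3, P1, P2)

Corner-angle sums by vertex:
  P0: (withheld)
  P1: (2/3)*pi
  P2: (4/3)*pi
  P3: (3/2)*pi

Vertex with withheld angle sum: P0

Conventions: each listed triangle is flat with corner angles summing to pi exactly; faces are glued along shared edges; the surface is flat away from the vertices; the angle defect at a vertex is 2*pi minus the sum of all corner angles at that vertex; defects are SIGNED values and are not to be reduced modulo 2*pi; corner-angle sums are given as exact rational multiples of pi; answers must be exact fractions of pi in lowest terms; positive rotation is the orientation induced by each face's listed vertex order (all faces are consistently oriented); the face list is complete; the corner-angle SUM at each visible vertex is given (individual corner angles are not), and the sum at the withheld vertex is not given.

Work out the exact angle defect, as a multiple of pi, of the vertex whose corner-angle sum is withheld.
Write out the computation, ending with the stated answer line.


V = 4, E = 6, F = 4; chi = V - E + F = 2
Gauss-Bonnet: total defect = 2*pi*chi = 4*pi; visible defects sum to (5/2)*pi

Answer: defect(P0) = (3/2)*pi


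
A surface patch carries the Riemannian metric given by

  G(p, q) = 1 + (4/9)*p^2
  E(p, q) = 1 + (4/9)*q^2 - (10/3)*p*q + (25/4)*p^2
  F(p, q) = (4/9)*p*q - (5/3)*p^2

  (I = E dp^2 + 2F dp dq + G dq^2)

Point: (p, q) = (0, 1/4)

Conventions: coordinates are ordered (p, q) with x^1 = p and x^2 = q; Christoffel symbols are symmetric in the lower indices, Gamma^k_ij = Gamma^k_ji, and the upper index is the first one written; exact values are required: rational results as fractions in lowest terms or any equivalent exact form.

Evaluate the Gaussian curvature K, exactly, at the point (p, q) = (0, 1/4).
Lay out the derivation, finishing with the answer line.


E = 37/36, F = 0, G = 1, EG - F^2 = 37/36 at the point
E_p = -5/6, E_q = 2/9, F_p = 1/9, F_q = 0, G_p = 0, G_q = 0
E_qq = 8/9, F_pq = 4/9, G_pp = 8/9
K follows from Brioschi's formula, (det M1 - det M2)/(EG - F^2)^2.
M1 = [[-E_qq/2 + F_pq - G_pp/2, E_p/2, F_p - E_q/2], [F_q - G_p/2, E, F], [G_q/2, F, G]] = [[-4/9, -5/12, 0], [0, 37/36, 0], [0, 0, 1]]; det M1 = -37/81
M2 = [[0, E_q/2, G_p/2], [E_q/2, E, F], [G_p/2, F, G]] = [[0, 1/9, 0], [1/9, 37/36, 0], [0, 0, 1]]; det M2 = -1/81
det M1 - det M2 = -4/9; K = -4/9 / (37/36)^2 = -576/1369

Answer: K = -576/1369


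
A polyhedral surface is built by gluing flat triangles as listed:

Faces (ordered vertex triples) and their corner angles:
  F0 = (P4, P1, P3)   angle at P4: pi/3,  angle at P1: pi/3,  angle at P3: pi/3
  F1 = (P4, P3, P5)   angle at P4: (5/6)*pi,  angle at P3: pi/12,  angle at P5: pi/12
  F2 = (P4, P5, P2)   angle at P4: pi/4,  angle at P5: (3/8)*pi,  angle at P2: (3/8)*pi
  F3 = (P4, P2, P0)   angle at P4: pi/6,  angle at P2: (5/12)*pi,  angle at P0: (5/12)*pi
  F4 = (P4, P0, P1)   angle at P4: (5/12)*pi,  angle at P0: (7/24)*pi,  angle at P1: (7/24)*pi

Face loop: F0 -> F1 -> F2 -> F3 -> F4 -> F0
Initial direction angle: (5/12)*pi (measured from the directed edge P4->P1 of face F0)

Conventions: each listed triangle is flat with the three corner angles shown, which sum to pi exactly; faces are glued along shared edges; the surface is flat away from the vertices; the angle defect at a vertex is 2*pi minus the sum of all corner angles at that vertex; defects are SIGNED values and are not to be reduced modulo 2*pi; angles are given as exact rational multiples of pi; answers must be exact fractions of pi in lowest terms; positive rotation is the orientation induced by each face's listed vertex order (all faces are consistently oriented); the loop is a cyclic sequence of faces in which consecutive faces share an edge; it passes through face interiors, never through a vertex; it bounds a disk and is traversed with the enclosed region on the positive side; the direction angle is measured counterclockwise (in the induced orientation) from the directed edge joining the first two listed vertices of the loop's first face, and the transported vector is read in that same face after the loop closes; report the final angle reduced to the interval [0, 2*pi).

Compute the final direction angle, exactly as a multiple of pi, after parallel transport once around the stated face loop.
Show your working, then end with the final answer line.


enclosed vertex P4: corner angles sum to 2*pi, defect = 2*pi - 2*pi = 0
the rotation equals the total enclosed defect, so the final angle is initial + defects (mod 2*pi)
final angle = (5/12)*pi + 0 = (5/12)*pi (mod 2*pi)

Answer: final direction angle = (5/12)*pi


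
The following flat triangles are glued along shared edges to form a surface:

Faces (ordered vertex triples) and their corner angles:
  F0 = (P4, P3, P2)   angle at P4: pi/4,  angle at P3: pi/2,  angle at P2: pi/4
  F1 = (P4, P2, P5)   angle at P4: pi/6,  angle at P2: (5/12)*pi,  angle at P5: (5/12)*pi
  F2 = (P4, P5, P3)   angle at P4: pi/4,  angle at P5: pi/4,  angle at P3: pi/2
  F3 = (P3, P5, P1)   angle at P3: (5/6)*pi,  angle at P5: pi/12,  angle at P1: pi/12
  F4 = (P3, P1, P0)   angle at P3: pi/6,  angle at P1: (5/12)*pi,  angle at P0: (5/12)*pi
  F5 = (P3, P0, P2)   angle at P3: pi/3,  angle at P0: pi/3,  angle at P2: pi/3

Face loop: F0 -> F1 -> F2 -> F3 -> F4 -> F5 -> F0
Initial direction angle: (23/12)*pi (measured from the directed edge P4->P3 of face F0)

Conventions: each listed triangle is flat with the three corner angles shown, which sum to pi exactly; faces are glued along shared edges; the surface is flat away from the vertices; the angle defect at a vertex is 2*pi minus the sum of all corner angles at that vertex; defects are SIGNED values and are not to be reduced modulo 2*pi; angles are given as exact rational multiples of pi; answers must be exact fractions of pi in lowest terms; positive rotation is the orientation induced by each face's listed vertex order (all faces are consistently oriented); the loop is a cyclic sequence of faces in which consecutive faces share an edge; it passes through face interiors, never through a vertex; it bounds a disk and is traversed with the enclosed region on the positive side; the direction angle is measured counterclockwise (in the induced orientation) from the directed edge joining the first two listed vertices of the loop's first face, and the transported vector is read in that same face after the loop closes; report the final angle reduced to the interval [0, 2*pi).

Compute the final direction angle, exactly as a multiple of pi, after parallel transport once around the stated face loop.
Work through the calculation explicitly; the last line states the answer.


enclosed vertex P3: corner angles sum to (7/3)*pi, defect = 2*pi - (7/3)*pi = -pi/3
enclosed vertex P4: corner angles sum to (2/3)*pi, defect = 2*pi - (2/3)*pi = (4/3)*pi
by Gauss-Bonnet the loop rotates the vector by the enclosed defect sum (positive orientation, mod 2*pi)
final angle = (23/12)*pi + pi = (11/12)*pi (mod 2*pi)

Answer: final direction angle = (11/12)*pi


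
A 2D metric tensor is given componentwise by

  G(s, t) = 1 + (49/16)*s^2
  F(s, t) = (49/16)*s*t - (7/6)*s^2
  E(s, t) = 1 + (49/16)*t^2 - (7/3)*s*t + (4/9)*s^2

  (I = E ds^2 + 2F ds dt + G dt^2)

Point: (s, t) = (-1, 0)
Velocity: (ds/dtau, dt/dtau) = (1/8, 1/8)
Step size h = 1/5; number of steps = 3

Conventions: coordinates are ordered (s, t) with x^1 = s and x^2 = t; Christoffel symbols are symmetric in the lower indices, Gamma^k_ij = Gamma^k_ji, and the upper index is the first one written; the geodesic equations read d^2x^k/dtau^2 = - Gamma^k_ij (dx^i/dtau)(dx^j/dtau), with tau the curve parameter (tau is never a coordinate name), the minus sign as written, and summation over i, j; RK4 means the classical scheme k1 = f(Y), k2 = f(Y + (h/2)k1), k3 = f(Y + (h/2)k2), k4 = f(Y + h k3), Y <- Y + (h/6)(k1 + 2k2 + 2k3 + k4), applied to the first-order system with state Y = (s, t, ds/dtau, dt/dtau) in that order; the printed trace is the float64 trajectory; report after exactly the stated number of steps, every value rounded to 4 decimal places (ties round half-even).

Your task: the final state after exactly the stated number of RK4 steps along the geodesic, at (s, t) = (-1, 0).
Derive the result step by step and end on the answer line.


f(Y) = (ds/dtau, dt/dtau, -Gamma^s_ij Y'^i Y'^j, -Gamma^t_ij Y'^i Y'^j) with the Gammas evaluated at the stage position; h = 0.200000; intermediate values shown to 6 dp
step 0: s = -1.0000, t = 0.0000, ds/dtau = 0.1250, dt/dtau = 0.1250
step 1:
  k1: at (s, t) = (-1.000000, 0.000000), (ds/dtau, dt/dtau) = (0.125000, 0.125000); Gamma_sss = -0.098613, Gamma_sst = 0.258860, Gamma_stt = 0.000000, Gamma_tss = 0.258860, Gamma_tst = -0.679507, Gamma_ttt = 0.000000; k1 = (0.125000, 0.125000, -0.006549, 0.017190)
  k2: at (s, t) = (-0.987500, 0.012500), (ds/dtau, dt/dtau) = (0.124345, 0.126719); Gamma_sss = -0.101924, Gamma_sst = 0.267552, Gamma_stt = 0.000000, Gamma_tss = 0.258948, Gamma_tst = -0.679737, Gamma_ttt = 0.000000; k2 = (0.124345, 0.126719, -0.006856, 0.017417)
  k3: at (s, t) = (-0.987565, 0.012672), (ds/dtau, dt/dtau) = (0.124314, 0.126742); Gamma_sss = -0.101956, Gamma_sst = 0.267635, Gamma_stt = 0.000000, Gamma_tss = 0.258914, Gamma_tst = -0.679650, Gamma_ttt = 0.000000; k3 = (0.124314, 0.126742, -0.006858, 0.017416)
  k4: at (s, t) = (-0.975137, 0.025348), (ds/dtau, dt/dtau) = (0.123628, 0.128483); Gamma_sss = -0.105355, Gamma_sst = 0.276556, Gamma_stt = 0.000000, Gamma_tss = 0.258890, Gamma_tst = -0.679587, Gamma_ttt = 0.000000; k4 = (0.123628, 0.128483, -0.007175, 0.017632)
  Y <- Y + (h/6)(k1 + 2k2 + 2k3 + k4): s = -0.9751, t = 0.0253, ds/dtau = 0.1236, dt/dtau = 0.1285
step 2:
  k1: at (s, t) = (-0.975135, 0.025347), (ds/dtau, dt/dtau) = (0.123628, 0.128483); Gamma_sss = -0.105354, Gamma_sst = 0.276555, Gamma_stt = 0.000000, Gamma_tss = 0.258891, Gamma_tst = -0.679588, Gamma_ttt = 0.000000; k1 = (0.123628, 0.128483, -0.007175, 0.017632)
  k2: at (s, t) = (-0.962772, 0.038195), (ds/dtau, dt/dtau) = (0.122911, 0.130246); Gamma_sss = -0.108837, Gamma_sst = 0.285698, Gamma_stt = 0.000000, Gamma_tss = 0.258752, Gamma_tst = -0.679225, Gamma_ttt = 0.000000; k2 = (0.122911, 0.130246, -0.007503, 0.017838)
  k3: at (s, t) = (-0.962844, 0.038371), (ds/dtau, dt/dtau) = (0.122878, 0.130267); Gamma_sss = -0.108869, Gamma_sst = 0.285781, Gamma_stt = 0.000000, Gamma_tss = 0.258716, Gamma_tst = -0.679130, Gamma_ttt = 0.000000; k3 = (0.122878, 0.130267, -0.007505, 0.017835)
  k4: at (s, t) = (-0.950559, 0.051400), (ds/dtau, dt/dtau) = (0.122127, 0.132050); Gamma_sss = -0.112434, Gamma_sst = 0.295140, Gamma_stt = 0.000000, Gamma_tss = 0.258454, Gamma_tst = -0.678442, Gamma_ttt = 0.000000; k4 = (0.122127, 0.132050, -0.007842, 0.018027)
  Y <- Y + (h/6)(k1 + 2k2 + 2k3 + k4): s = -0.9506, t = 0.0514, ds/dtau = 0.1221, dt/dtau = 0.1320
step 3:
  k1: at (s, t) = (-0.950557, 0.051399), (ds/dtau, dt/dtau) = (0.122127, 0.132050); Gamma_sss = -0.112434, Gamma_sst = 0.295140, Gamma_stt = 0.000000, Gamma_tss = 0.258455, Gamma_tst = -0.678444, Gamma_ttt = 0.000000; k1 = (0.122127, 0.132050, -0.007842, 0.018027)
  k2: at (s, t) = (-0.938345, 0.064604), (ds/dtau, dt/dtau) = (0.121343, 0.133853); Gamma_sss = -0.116079, Gamma_sst = 0.304707, Gamma_stt = 0.000000, Gamma_tss = 0.258067, Gamma_tst = -0.677425, Gamma_ttt = 0.000000; k2 = (0.121343, 0.133853, -0.008189, 0.018206)
  k3: at (s, t) = (-0.938423, 0.064784), (ds/dtau, dt/dtau) = (0.121308, 0.133870); Gamma_sss = -0.116109, Gamma_sst = 0.304787, Gamma_stt = 0.000000, Gamma_tss = 0.258028, Gamma_tst = -0.677323, Gamma_ttt = 0.000000; k3 = (0.121308, 0.133870, -0.008191, 0.018202)
  k4: at (s, t) = (-0.926296, 0.078173), (ds/dtau, dt/dtau) = (0.120489, 0.135690); Gamma_sss = -0.119829, Gamma_sst = 0.314551, Gamma_stt = 0.000000, Gamma_tss = 0.257506, Gamma_tst = -0.675953, Gamma_ttt = 0.000000; k4 = (0.120489, 0.135690, -0.008546, 0.018364)
  Y <- Y + (h/6)(k1 + 2k2 + 2k3 + k4): s = -0.9263, t = 0.0782, ds/dtau = 0.1205, dt/dtau = 0.1357

Answer: s = -0.9263, t = 0.0782, ds/dtau = 0.1205, dt/dtau = 0.1357


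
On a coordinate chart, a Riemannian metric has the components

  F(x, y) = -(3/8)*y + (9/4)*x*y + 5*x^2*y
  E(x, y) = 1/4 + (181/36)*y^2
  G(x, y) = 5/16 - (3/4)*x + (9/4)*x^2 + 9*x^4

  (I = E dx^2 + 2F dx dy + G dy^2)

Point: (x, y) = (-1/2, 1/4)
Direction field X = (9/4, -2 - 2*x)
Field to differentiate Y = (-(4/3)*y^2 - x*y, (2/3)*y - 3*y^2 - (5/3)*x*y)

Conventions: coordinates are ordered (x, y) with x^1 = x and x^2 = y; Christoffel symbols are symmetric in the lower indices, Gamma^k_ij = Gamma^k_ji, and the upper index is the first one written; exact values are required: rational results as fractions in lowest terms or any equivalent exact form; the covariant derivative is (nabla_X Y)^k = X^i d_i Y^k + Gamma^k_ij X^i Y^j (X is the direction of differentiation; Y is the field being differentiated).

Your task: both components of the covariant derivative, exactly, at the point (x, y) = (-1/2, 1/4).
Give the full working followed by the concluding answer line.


E = 325/576, F = -1/16, G = 29/16 at the point
E_x = 0, E_y = 181/72, F_x = -11/16, F_y = -1/4, G_x = -15/2, G_y = 0
EG - F^2 = 9389/9216;  g^inv = (9216/9389) * [[29/16, 1/16], [1/16, 325/576]]
first-kind symbols [ij,l] = (1/2)(d_i g_jl + d_j g_il - d_l g_ij): [xx,x] = E_x/2 = 0, [xx,y] = F_x - E_y/2 = -35/18, [xy,x] = E_y/2 = 181/144, [xy,y] = G_x/2 = -15/4, [yy,x] = F_y - G_x/2 = 7/2, [yy,y] = G_y/2 = 0
Gamma^x_ij = (G*[ij,x] - F*[ij,y])/(EG - F^2), Gamma^y_ij = (E*[ij,y] - F*[ij,x])/(EG - F^2)
Gamma_xxx = -1120/9389, Gamma_xxy = 18836/9389, Gamma_xyy = 58464/9389, Gamma_yxx = -91000/84501, Gamma_yxy = -18776/9389, Gamma_yyy = 2016/9389
X = (9/4, -1), Y = (1/24, 3/16) at the point

Answer: (nabla_X Y)^x = -60975/75112, (nabla_X Y)^y = -828811/450672


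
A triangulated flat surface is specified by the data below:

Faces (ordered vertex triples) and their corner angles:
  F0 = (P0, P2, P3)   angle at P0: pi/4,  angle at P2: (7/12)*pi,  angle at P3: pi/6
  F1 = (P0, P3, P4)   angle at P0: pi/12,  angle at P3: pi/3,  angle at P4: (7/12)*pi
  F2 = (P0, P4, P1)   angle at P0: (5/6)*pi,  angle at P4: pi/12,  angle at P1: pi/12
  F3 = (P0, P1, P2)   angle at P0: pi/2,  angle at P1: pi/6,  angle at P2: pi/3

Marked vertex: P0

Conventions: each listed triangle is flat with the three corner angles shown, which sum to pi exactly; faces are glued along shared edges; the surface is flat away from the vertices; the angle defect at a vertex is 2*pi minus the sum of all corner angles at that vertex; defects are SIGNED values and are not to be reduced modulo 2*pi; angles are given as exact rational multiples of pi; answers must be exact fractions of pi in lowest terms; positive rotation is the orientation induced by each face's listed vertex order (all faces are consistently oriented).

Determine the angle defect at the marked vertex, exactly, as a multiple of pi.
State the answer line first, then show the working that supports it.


Answer: defect(P0) = pi/3

Sum of corner angles at P0: (5/3)*pi
defect = 2*pi - (5/3)*pi


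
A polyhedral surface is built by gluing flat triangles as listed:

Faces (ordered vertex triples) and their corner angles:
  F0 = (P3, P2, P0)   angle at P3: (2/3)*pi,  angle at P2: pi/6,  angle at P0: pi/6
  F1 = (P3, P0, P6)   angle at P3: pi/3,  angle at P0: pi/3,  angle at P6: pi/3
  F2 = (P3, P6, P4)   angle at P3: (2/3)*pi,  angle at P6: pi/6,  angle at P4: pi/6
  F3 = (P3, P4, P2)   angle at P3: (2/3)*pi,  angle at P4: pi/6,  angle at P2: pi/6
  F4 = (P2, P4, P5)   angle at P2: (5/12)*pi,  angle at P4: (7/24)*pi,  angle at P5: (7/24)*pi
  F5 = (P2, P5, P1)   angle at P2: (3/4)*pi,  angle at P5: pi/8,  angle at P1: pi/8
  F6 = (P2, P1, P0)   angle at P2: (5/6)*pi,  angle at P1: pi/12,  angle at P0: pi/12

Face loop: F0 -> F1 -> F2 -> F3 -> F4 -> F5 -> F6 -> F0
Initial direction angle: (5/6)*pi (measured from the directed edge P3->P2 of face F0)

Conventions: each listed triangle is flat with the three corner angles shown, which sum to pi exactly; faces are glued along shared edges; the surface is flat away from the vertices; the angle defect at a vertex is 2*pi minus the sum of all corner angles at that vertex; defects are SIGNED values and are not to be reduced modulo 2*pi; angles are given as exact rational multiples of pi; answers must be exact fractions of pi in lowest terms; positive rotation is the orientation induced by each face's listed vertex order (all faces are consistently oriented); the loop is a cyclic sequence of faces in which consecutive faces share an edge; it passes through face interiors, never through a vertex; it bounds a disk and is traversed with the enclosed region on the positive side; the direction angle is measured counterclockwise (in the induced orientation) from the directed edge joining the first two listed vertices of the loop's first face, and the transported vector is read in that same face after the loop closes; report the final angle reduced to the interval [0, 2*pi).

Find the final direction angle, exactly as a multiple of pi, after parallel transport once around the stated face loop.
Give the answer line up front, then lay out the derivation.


Answer: final direction angle = pi/6

enclosed vertex P2: corner angles sum to (7/3)*pi, defect = 2*pi - (7/3)*pi = -pi/3
enclosed vertex P3: corner angles sum to (7/3)*pi, defect = 2*pi - (7/3)*pi = -pi/3
the rotation equals the total enclosed defect, so the final angle is initial + defects (mod 2*pi)
final angle = (5/6)*pi - (2/3)*pi = pi/6 (mod 2*pi)


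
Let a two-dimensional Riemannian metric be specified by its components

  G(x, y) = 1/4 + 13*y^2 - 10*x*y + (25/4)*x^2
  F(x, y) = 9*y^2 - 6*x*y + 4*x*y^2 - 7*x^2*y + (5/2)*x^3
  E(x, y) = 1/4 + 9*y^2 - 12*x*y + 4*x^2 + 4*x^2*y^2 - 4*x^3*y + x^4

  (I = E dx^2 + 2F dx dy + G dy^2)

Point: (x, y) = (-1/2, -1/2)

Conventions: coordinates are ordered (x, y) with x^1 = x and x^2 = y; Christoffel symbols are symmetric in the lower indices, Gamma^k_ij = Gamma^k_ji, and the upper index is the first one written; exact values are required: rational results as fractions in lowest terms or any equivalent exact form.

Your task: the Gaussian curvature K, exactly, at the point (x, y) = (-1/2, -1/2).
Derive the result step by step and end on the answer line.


E = 9/16, F = 13/16, G = 41/16, EG - F^2 = 25/32 at the point
E_x = 2, E_y = -7/2, F_x = 19/8, F_y = -23/4, G_x = -5/4, G_y = -8
E_yy = 20, F_xy = -3, G_xx = 25/2
K follows from Brioschi's formula, (det M1 - det M2)/(EG - F^2)^2.
M1 = [[-E_yy/2 + F_xy - G_xx/2, E_x/2, F_x - E_y/2], [F_y - G_x/2, E, F], [G_y/2, F, G]] = [[-77/4, 1, 33/8], [-41/8, 9/16, 13/16], [-4, 13/16, 41/16]]; det M1 = -13365/1024
M2 = [[0, E_y/2, G_x/2], [E_y/2, E, F], [G_x/2, F, G]] = [[0, -7/4, -5/8], [-7/4, 9/16, 13/16], [-5/8, 13/16, 41/16]]; det M2 = -6441/1024
det M1 - det M2 = -1731/256; K = -1731/256 / (25/32)^2 = -6924/625

Answer: K = -6924/625


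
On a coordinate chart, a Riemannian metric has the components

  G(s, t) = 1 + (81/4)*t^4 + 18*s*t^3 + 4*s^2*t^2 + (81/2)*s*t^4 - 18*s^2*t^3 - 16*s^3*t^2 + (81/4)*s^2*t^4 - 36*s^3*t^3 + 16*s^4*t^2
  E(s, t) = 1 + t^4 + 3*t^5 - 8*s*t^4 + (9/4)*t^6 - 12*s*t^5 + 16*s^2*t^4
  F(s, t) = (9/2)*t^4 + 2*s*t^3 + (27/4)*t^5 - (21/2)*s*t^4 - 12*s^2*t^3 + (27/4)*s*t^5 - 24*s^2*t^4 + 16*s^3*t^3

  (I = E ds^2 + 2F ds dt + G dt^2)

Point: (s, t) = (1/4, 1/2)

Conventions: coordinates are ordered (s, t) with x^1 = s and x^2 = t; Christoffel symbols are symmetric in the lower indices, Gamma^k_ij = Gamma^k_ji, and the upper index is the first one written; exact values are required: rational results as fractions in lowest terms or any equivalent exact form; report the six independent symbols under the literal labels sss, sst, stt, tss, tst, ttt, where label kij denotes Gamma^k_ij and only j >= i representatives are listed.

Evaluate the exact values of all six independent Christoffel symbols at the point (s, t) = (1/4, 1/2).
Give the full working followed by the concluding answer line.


E = 265/256, F = 147/512, G = 3425/1024 at the point
E_s = -3/8, E_t = 27/64, F_s = -169/128, F_t = 723/256, G_s = 441/128, G_t = 2303/128
EG - F^2 = 3461/1024;  g^inv = (1024/3461) * [[3425/1024, -147/512], [-147/512, 265/256]]
first-kind symbols [ij,l] = (1/2)(d_i g_jl + d_j g_il - d_l g_ij): [ss,s] = E_s/2 = -3/16, [ss,t] = F_s - E_t/2 = -49/32, [st,s] = E_t/2 = 27/128, [st,t] = G_s/2 = 441/256, [tt,s] = F_t - G_s/2 = 141/128, [tt,t] = G_t/2 = 2303/256
Gamma^s_ij = (G*[ij,s] - F*[ij,t])/(EG - F^2), Gamma^t_ij = (E*[ij,t] - F*[ij,s])/(EG - F^2)

Answer: Gamma_sss = -192/3461, Gamma_sst = 216/3461, Gamma_stt = 1128/3461, Gamma_tss = -1568/3461, Gamma_tst = 1764/3461, Gamma_ttt = 9212/3461


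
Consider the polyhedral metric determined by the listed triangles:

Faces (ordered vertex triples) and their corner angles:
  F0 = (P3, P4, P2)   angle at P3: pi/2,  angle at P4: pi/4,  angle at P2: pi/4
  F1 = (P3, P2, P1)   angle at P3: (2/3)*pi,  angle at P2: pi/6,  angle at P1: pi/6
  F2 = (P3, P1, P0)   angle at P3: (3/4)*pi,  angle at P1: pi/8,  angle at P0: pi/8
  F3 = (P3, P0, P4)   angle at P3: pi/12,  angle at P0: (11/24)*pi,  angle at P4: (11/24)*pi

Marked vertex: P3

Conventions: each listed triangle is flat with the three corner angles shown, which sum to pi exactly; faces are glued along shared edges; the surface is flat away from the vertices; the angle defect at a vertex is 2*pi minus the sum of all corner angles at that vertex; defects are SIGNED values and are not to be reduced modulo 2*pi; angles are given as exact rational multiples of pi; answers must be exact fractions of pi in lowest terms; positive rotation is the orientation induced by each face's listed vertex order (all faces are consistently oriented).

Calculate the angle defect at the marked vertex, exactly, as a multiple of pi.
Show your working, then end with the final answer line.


Sum of corner angles at P3: 2*pi
defect = 2*pi - 2*pi

Answer: defect(P3) = 0


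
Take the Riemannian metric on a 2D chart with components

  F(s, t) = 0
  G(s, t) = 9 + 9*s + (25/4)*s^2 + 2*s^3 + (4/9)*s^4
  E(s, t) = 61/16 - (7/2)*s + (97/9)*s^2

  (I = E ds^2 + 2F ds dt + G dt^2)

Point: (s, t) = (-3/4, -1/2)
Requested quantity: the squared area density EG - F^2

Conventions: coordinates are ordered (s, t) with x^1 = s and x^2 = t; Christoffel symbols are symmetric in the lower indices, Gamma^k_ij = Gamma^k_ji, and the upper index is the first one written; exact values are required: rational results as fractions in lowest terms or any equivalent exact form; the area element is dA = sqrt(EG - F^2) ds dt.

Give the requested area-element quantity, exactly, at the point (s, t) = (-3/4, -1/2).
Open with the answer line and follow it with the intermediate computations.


Answer: EG - F^2 = 2025/32

E = 25/2, F = 0, G = 81/16; EG - F^2 = 2025/32


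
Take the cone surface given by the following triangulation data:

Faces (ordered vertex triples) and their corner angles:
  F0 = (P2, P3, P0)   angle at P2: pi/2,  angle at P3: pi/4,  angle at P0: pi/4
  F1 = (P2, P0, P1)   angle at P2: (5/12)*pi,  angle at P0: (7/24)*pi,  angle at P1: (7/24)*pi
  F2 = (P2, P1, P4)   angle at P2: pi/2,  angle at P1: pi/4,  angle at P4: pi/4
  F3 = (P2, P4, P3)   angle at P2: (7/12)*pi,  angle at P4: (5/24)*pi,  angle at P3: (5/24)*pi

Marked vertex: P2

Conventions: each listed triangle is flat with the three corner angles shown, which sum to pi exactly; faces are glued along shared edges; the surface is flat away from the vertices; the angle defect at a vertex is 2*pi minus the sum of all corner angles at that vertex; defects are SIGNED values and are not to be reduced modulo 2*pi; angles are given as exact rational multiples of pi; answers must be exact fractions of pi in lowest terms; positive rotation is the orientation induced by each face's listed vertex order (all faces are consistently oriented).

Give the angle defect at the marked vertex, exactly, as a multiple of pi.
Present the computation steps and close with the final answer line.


Sum of corner angles at P2: 2*pi
defect = 2*pi - 2*pi

Answer: defect(P2) = 0


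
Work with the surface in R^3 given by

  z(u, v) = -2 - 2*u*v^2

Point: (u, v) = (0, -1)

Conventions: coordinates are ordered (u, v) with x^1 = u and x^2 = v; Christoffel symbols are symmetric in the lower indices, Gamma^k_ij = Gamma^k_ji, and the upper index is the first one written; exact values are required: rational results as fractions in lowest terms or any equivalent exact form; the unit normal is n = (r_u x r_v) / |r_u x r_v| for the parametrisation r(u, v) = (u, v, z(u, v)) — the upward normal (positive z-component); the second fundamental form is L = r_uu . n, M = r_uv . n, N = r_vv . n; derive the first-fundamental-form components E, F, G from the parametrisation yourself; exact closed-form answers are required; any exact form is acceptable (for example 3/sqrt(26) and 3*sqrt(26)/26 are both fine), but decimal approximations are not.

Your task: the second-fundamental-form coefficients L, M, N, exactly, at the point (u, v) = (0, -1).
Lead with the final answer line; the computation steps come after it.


Answer: L = 0, M = 4*sqrt(5)/5, N = 0

z_u = -2, z_v = 0, z_uu = 0, z_uv = 4, z_vv = 0
E = 5, F = 0, G = 1; answer radicand W^2 = 5
unnormalised second-form numerators: l = 0, m = 4, n = 0; L = l/sqrt(5), and similarly M = m/sqrt(W^2), N = n/sqrt(W^2)


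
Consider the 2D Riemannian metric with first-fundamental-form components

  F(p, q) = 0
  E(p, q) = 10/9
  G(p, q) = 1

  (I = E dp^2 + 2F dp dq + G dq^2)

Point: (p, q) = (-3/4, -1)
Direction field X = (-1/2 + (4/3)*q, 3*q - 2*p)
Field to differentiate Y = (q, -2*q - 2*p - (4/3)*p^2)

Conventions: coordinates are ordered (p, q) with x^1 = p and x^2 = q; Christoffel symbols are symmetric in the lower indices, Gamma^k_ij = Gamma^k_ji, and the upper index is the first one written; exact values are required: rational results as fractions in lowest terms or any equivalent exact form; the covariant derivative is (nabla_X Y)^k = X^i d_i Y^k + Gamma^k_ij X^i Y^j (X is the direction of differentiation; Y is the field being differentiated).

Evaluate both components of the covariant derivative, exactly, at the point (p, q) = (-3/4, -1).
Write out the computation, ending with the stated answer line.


E = 10/9, F = 0, G = 1 at the point
E_p = 0, E_q = 0, F_p = 0, F_q = 0, G_p = 0, G_q = 0
EG - F^2 = 10/9;  g^inv = (9/10) * [[1, 0], [0, 10/9]]
first-kind symbols [ij,l] = (1/2)(d_i g_jl + d_j g_il - d_l g_ij): [pp,p] = E_p/2 = 0, [pp,q] = F_p - E_q/2 = 0, [pq,p] = E_q/2 = 0, [pq,q] = G_p/2 = 0, [qq,p] = F_q - G_p/2 = 0, [qq,q] = G_q/2 = 0
Gamma^p_ij = (G*[ij,p] - F*[ij,q])/(EG - F^2), Gamma^q_ij = (E*[ij,q] - F*[ij,p])/(EG - F^2)
Gamma_ppp = 0, Gamma_ppq = 0, Gamma_pqq = 0, Gamma_qpp = 0, Gamma_qpq = 0, Gamma_qqq = 0
X = (-11/6, -3/2), Y = (-1, 11/4) at the point

Answer: (nabla_X Y)^p = -3/2, (nabla_X Y)^q = 3
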